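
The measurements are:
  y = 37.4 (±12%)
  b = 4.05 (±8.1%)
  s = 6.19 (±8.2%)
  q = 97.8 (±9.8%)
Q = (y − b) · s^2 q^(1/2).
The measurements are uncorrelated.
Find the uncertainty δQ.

Let u = y − b = 33.4. δu = √(δy² + δb²) = √(20.1 + 0.108) = 4.50, so δu/u = 0.135.
Q is then a monomial in u, s, q:
δQ/Q = √((δu/u)² + (2·δs/s)² + (½·δq/q)²) = √(0.0182 + 0.0269 + 0.00240) = 0.218
Q = 12600, so δQ = 0.218 × 12600 = 2750.

2750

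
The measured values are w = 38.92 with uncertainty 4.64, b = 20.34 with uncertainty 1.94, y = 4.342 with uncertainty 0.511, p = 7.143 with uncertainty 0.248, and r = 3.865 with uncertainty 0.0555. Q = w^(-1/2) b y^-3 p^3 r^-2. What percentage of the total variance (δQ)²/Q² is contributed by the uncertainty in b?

6.11%

(δQ/Q)² = (−½·δw/w)² + (1·δb/b)² + (-3·δy/y)² + (3·δp/p)² + (-2·δr/r)²
  w term: (-0.5×0.119)² = 0.00355
  b term: (1×0.0954)² = 0.00910
  y term: (-3×0.118)² = 0.125
  p term: (3×0.0347)² = 0.0108
  r term: (-2×0.0144)² = 0.000825
Total = 0.149. Share from b = 0.00910/0.149 = 0.0611.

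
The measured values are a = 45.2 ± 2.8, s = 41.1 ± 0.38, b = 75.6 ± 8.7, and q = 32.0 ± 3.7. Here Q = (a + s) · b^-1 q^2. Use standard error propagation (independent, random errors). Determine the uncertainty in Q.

Let u = a + s = 86.3. δu = √(δa² + δs²) = √(7.84 + 0.144) = 2.83, so δu/u = 0.0327.
Q is then a monomial in u, b, q:
δQ/Q = √((δu/u)² + (-1·δb/b)² + (2·δq/q)²) = √(0.00107 + 0.0132 + 0.0535) = 0.260
Q = 1170, so δQ = 0.260 × 1170 = 304.

304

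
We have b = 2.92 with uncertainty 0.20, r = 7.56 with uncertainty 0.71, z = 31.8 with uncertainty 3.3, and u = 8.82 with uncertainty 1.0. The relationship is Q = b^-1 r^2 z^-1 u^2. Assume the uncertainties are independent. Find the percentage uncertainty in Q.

Q is a product of powers, so relative uncertainties combine in quadrature:
  (-1·δb/b)² = (-1×0.0685)² = 0.00469;  (2·δr/r)² = (2×0.0939)² = 0.0353;  (-1·δz/z)² = (-1×0.104)² = 0.0108;  (2·δu/u)² = (2×0.113)² = 0.0514
δQ/Q = √(0.102) = 0.320

32.0%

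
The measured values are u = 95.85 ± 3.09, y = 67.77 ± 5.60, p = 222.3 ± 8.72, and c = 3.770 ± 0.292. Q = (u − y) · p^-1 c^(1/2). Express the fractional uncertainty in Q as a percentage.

23.4%

Let w = u − y = 28.08. δw = √(δu² + δy²) = √(9.55 + 31.4) = 6.40, so δw/w = 0.228.
Q is then a monomial in w, p, c:
δQ/Q = √((δw/w)² + (-1·δp/p)² + (½·δc/c)²) = √(0.0519 + 0.00154 + 0.00150) = 0.234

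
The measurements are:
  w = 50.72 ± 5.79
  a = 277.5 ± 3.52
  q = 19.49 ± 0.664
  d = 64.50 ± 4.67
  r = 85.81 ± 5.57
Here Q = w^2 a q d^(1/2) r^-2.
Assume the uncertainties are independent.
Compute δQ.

Each factor contributes (exponent × relative error)² to (δQ/Q)²:
  (2·δw/w)² = (2×0.114)² = 0.0521;  (1·δa/a)² = (1×0.0127)² = 0.000161;  (1·δq/q)² = (1×0.0341)² = 0.00116;  (½·δd/d)² = (0.5×0.0724)² = 0.00131;  (-2·δr/r)² = (-2×0.0649)² = 0.0169
δQ/Q = √(0.0716) = 0.268
Q = 15180, so δQ = 0.268 × 15180 = 4060.

4060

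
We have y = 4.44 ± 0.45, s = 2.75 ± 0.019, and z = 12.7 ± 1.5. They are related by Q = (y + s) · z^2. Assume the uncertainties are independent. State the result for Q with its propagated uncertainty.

Let u = y + s = 7.19. δu = √(δy² + δs²) = √(0.203 + 0.000361) = 0.450, so δu/u = 0.0626.
Q is then a monomial in u, z:
δQ/Q = √((δu/u)² + (2·δz/z)²) = √(0.00392 + 0.0558) = 0.244
Q = 1160, so δQ = 0.244 × 1160 = 283.

1160 ± 283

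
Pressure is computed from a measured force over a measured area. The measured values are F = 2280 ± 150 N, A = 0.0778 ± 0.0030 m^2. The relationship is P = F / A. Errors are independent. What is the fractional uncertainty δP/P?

0.0763

Relative error in a monomial: (δP/P)² = Σ (nᵢ · δxᵢ/xᵢ)².
  (1·δF/F)² = (1×0.0658)² = 0.00433;  (-1·δA/A)² = (-1×0.0386)² = 0.00149
δP/P = √(0.00582) = 0.0763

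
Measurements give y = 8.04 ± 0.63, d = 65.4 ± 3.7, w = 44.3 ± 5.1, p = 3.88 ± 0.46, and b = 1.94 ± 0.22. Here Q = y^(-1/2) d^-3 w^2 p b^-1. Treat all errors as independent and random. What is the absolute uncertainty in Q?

0.00164

Products/powers → add relative errors in quadrature, weighted by exponent:
  (−½·δy/y)² = (-0.5×0.0784)² = 0.00154;  (-3·δd/d)² = (-3×0.0566)² = 0.0288;  (2·δw/w)² = (2×0.115)² = 0.0530;  (1·δp/p)² = (1×0.119)² = 0.0141;  (-1·δb/b)² = (-1×0.113)² = 0.0129
δQ/Q = √(0.110) = 0.332
Q = 0.00495, so δQ = 0.332 × 0.00495 = 0.00164.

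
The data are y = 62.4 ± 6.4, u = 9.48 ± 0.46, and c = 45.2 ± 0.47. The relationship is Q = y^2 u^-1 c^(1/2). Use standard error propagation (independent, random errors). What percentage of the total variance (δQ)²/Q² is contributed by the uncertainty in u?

(δQ/Q)² = (2·δy/y)² + (-1·δu/u)² + (½·δc/c)²
  y term: (2×0.103)² = 0.0421
  u term: (-1×0.0485)² = 0.00235
  c term: (0.5×0.0104)² = 2.7e-05
Total = 0.0445. Share from u = 0.00235/0.0445 = 0.0530.

5.30%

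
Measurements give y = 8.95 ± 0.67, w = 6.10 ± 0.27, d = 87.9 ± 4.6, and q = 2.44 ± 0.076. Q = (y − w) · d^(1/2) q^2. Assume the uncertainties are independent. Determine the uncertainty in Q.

41.7

Let u = y − w = 2.85. δu = √(δy² + δw²) = √(0.449 + 0.0729) = 0.722, so δu/u = 0.253.
Q is then a monomial in u, d, q:
δQ/Q = √((δu/u)² + (½·δd/d)² + (2·δq/q)²) = √(0.0642 + 0.000685 + 0.00388) = 0.262
Q = 159, so δQ = 0.262 × 159 = 41.7.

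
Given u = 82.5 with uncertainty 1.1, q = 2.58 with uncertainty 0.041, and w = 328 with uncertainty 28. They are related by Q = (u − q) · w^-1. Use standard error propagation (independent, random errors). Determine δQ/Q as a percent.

Let h = u − q = 79.9. δh = √(δu² + δq²) = √(1.21 + 0.00168) = 1.10, so δh/h = 0.0138.
Q is then a monomial in h, w:
δQ/Q = √((δh/h)² + (-1·δw/w)²) = √(0.000190 + 0.00729) = 0.0865

8.65%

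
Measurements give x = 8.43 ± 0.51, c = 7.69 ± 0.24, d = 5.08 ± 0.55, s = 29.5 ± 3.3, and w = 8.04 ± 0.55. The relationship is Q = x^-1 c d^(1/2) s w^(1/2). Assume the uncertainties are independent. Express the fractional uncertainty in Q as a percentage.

14.6%

Each factor contributes (exponent × relative error)² to (δQ/Q)²:
  (-1·δx/x)² = (-1×0.0605)² = 0.00366;  (1·δc/c)² = (1×0.0312)² = 0.000974;  (½·δd/d)² = (0.5×0.108)² = 0.00293;  (1·δs/s)² = (1×0.112)² = 0.0125;  (½·δw/w)² = (0.5×0.0684)² = 0.00117
δQ/Q = √(0.0212) = 0.146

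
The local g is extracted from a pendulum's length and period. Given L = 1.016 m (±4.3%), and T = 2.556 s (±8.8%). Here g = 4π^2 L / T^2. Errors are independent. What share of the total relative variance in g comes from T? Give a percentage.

94.4%

(δg/g)² = (1·δL/L)² + (-2·δT/T)²
  L term: (1×0.0430)² = 0.00185
  T term: (-2×0.0880)² = 0.0310
Total = 0.0328. Share from T = 0.0310/0.0328 = 0.944.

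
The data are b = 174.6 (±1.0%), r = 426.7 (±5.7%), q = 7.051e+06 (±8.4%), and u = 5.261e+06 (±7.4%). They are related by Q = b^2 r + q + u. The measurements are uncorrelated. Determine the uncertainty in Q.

1.06e+06

Let p = b^2·r = 1.301e+07. δp/p = √((2·δb/b)² + (1·δr/r)²) = √(0.000400 + 0.00325) = 0.0604, so δp = 7.86e+05.
Q = p + q + u: δQ = √(δp² + δq² + δu²) = √(6.17e+11 + 3.51e+11 + 1.52e+11) = 1.06e+06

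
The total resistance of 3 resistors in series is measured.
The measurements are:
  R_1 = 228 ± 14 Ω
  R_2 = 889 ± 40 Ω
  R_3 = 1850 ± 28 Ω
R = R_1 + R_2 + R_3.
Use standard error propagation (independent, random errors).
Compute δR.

50.8 Ω

For a sum/difference, combine absolute errors in quadrature:
  (δR_1)² = 196;  (δR_2)² = 1600;  (δR_3)² = 784
δR = √(2580) = 50.8 Ω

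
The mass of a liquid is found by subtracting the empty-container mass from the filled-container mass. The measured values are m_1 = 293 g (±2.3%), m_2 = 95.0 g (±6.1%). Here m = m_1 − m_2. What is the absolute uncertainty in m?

8.89 g

Each term contributes (cᵢ δxᵢ)² to (δm)²:
  (δm_1)² = 45.4;  (δm_2)² = 33.6
δm = √(79.0) = 8.89 g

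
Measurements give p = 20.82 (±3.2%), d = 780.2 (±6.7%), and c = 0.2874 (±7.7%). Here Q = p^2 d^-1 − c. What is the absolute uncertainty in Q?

Let w = p^2·d^-1 = 0.5556. δw/w = √((2·δp/p)² + (-1·δd/d)²) = √(0.00410 + 0.00449) = 0.0927, so δw = 0.0515.
Q = w − c: δQ = √(δw² + δc²) = √(0.00265 + 0.000490) = 0.0560

0.0560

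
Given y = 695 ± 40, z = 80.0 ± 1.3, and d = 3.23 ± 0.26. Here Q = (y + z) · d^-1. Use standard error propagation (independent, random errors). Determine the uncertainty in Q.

22.9

Let u = y + z = 775. δu = √(δy² + δz²) = √(1600 + 1.69) = 40.0, so δu/u = 0.0516.
Q is then a monomial in u, d:
δQ/Q = √((δu/u)² + (-1·δd/d)²) = √(0.00267 + 0.00648) = 0.0956
Q = 240, so δQ = 0.0956 × 240 = 22.9.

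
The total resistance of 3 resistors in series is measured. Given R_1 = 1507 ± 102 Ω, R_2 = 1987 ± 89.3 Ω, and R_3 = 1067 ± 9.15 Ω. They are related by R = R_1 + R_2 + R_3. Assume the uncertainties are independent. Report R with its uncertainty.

4561 ± 136 Ω

Sums and differences: (δR)² = Σ (cᵢ δxᵢ)².
  (δR_1)² = 10400;  (δR_2)² = 7970;  (δR_3)² = 83.7
δR = √(18500) = 136 Ω
R = 4561 Ω.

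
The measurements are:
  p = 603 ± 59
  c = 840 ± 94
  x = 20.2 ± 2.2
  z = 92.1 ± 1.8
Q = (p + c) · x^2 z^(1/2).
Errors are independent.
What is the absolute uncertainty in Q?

Let u = p + c = 1440. δu = √(δp² + δc²) = √(3480 + 8840) = 111, so δu/u = 0.0769.
Q is then a monomial in u, x, z:
δQ/Q = √((δu/u)² + (2·δx/x)² + (½·δz/z)²) = √(0.00592 + 0.0474 + 9.55e-05) = 0.231
Q = 5.65e+06, so δQ = 0.231 × 5.65e+06 = 1.31e+06.

1.31e+06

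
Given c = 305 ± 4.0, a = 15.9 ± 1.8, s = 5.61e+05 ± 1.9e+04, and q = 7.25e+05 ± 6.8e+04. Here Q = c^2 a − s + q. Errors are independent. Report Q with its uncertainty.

(1.64 ± 0.186) × 10^6

Let p = c^2·a = 1.48e+06. δp/p = √((2·δc/c)² + (1·δa/a)²) = √(0.000688 + 0.0128) = 0.116, so δp = 1.72e+05.
Q = p − s + q: δQ = √(δp² + δs² + δq²) = √(2.95e+10 + 3.61e+08 + 4.62e+09) = 1.86e+05
Q = 1.64e+06.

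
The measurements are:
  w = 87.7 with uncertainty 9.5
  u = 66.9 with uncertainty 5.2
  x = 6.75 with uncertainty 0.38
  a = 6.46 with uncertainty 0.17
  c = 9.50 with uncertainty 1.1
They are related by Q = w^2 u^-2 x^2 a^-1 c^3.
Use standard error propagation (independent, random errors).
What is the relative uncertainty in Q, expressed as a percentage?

Products/powers → add relative errors in quadrature, weighted by exponent:
  (2·δw/w)² = (2×0.108)² = 0.0469;  (-2·δu/u)² = (-2×0.0777)² = 0.0242;  (2·δx/x)² = (2×0.0563)² = 0.0127;  (-1·δa/a)² = (-1×0.0263)² = 0.000693;  (3·δc/c)² = (3×0.116)² = 0.121
δQ/Q = √(0.205) = 0.453

45.3%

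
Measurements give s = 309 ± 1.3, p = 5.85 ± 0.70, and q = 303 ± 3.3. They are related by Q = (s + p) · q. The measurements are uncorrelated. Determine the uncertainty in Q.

1130

Let u = s + p = 315. δu = √(δs² + δp²) = √(1.69 + 0.490) = 1.48, so δu/u = 0.00469.
Q is then a monomial in u, q:
δQ/Q = √((δu/u)² + (1·δq/q)²) = √(2.2e-05 + 0.000119) = 0.0119
Q = 95400, so δQ = 0.0119 × 95400 = 1130.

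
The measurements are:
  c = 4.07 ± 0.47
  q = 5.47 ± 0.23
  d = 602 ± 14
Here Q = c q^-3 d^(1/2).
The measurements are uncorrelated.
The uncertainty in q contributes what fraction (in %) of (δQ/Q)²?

(δQ/Q)² = (1·δc/c)² + (-3·δq/q)² + (½·δd/d)²
  c term: (1×0.115)² = 0.0133
  q term: (-3×0.0420)² = 0.0159
  d term: (0.5×0.0233)² = 0.000135
Total = 0.0294. Share from q = 0.0159/0.0294 = 0.542.

54.2%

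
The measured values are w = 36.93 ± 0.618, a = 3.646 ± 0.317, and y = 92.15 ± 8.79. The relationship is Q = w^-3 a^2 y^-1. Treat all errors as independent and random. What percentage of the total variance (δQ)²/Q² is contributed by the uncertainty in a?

72.2%

(δQ/Q)² = (-3·δw/w)² + (2·δa/a)² + (-1·δy/y)²
  w term: (-3×0.0167)² = 0.00252
  a term: (2×0.0869)² = 0.0302
  y term: (-1×0.0954)² = 0.00910
Total = 0.0419. Share from a = 0.0302/0.0419 = 0.722.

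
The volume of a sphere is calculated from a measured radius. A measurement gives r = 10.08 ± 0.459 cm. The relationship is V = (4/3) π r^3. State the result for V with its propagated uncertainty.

4290 ± 586 cm^3

V ∝ r^3, so δV/V = |3| · δr/r = 3 × 0.0455 = 0.137.
V = 4290 cm^3, so δV = 0.137 × 4290 = 586 cm^3.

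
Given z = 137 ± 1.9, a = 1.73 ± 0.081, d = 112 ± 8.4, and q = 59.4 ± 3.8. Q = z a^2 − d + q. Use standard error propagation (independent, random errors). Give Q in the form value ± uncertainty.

Let p = z·a^2 = 410. δp/p = √((1·δz/z)² + (2·δa/a)²) = √(0.000192 + 0.00877) = 0.0947, so δp = 38.8.
Q = p − d + q: δQ = √(δp² + δd² + δq²) = √(1510 + 70.6 + 14.4) = 39.9
Q = 357.

357 ± 39.9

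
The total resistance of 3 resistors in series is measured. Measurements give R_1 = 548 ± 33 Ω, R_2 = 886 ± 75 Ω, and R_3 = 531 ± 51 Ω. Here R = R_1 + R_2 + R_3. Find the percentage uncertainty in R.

4.91%

Each term contributes (cᵢ δxᵢ)² to (δR)²:
  (δR_1)² = 1090;  (δR_2)² = 5620;  (δR_3)² = 2600
δR = √(9320) = 96.5 Ω
R = 1960 Ω, so δR/R = 96.5/1960 = 0.0491.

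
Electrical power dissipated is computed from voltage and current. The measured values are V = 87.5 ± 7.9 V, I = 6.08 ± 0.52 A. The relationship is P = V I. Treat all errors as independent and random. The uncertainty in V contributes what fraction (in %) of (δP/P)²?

(δP/P)² = (1·δV/V)² + (1·δI/I)²
  V term: (1×0.0903)² = 0.00815
  I term: (1×0.0855)² = 0.00731
Total = 0.0155. Share from V = 0.00815/0.0155 = 0.527.

52.7%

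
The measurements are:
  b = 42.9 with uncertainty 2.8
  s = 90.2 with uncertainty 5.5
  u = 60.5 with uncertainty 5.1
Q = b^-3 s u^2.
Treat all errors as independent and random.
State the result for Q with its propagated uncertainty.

4.18 ± 1.11

Q is a product of powers, so relative uncertainties combine in quadrature:
  (-3·δb/b)² = (-3×0.0653)² = 0.0383;  (1·δs/s)² = (1×0.0610)² = 0.00372;  (2·δu/u)² = (2×0.0843)² = 0.0284
δQ/Q = √(0.0705) = 0.265
Q = 4.18, so δQ = 0.265 × 4.18 = 1.11.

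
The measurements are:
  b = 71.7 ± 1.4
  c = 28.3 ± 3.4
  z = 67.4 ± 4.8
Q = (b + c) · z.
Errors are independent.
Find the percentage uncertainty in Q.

8.01%

Let u = b + c = 100. δu = √(δb² + δc²) = √(1.96 + 11.6) = 3.68, so δu/u = 0.0368.
Q is then a monomial in u, z:
δQ/Q = √((δu/u)² + (1·δz/z)²) = √(0.00135 + 0.00507) = 0.0801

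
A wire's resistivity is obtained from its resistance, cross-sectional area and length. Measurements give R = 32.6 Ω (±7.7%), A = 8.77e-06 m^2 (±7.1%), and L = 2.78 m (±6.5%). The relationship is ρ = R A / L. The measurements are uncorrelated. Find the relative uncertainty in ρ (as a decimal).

Products/powers → add relative errors in quadrature, weighted by exponent:
  (1·δR/R)² = (1×0.0770)² = 0.00593;  (1·δA/A)² = (1×0.0710)² = 0.00504;  (-1·δL/L)² = (-1×0.0650)² = 0.00423
δρ/ρ = √(0.0152) = 0.123

0.123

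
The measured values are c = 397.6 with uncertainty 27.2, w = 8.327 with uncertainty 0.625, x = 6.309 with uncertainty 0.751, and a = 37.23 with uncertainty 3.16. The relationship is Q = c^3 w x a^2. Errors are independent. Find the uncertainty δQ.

Each factor contributes (exponent × relative error)² to (δQ/Q)²:
  (3·δc/c)² = (3×0.0684)² = 0.0421;  (1·δw/w)² = (1×0.0751)² = 0.00563;  (1·δx/x)² = (1×0.119)² = 0.0142;  (2·δa/a)² = (2×0.0849)² = 0.0288
δQ/Q = √(0.0907) = 0.301
Q = 4.577e+12, so δQ = 0.301 × 4.577e+12 = 1.38e+12.

1.38e+12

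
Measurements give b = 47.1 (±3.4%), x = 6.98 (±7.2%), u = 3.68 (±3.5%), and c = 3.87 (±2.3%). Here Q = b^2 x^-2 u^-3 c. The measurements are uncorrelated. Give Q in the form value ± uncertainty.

Since Q is a product/quotient, work with relative uncertainties:
  (2·δb/b)² = (2×0.0340)² = 0.00462;  (-2·δx/x)² = (-2×0.0720)² = 0.0207;  (-3·δu/u)² = (-3×0.0350)² = 0.0110;  (1·δc/c)² = (1×0.0230)² = 0.000529
δQ/Q = √(0.0369) = 0.192
Q = 3.54, so δQ = 0.192 × 3.54 = 0.679.

3.54 ± 0.679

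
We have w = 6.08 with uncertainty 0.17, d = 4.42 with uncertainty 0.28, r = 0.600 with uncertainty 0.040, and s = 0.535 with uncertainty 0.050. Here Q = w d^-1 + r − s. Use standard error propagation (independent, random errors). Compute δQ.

0.115

Let p = w·d^-1 = 1.38. δp/p = √((1·δw/w)² + (-1·δd/d)²) = √(0.000782 + 0.00401) = 0.0692, so δp = 0.0953.
Q = p + r − s: δQ = √(δp² + δr² + δs²) = √(0.00907 + 0.00160 + 0.00250) = 0.115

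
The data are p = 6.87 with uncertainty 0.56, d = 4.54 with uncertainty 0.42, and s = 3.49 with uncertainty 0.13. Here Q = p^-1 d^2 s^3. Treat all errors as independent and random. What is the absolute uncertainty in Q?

29.5

For a monomial Q ∝ p^-1, d^2, s^3, fractional errors add in quadrature:
  (-1·δp/p)² = (-1×0.0815)² = 0.00664;  (2·δd/d)² = (2×0.0925)² = 0.0342;  (3·δs/s)² = (3×0.0372)² = 0.0125
δQ/Q = √(0.0534) = 0.231
Q = 128, so δQ = 0.231 × 128 = 29.5.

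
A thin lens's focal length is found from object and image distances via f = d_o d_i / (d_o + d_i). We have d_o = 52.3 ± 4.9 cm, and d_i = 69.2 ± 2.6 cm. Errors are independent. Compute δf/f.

0.0558

∂f/∂d_o = (d_i/(d_o+d_i))² = 0.324;  ∂f/∂d_i = (d_o/(d_o+d_i))² = 0.185
δf = √((∂f/∂d_o · δd_o)² + (∂f/∂d_i · δd_i)²) = √(2.53 + 0.232) = 1.66 cm
f = 29.8 cm, so δf/f = 1.66/29.8 = 0.0558.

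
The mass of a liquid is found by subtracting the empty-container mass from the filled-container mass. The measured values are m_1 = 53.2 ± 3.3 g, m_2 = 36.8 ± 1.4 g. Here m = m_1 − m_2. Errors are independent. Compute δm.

3.58 g

Sums and differences: (δm)² = Σ (cᵢ δxᵢ)².
  (δm_1)² = 10.9;  (δm_2)² = 1.96
δm = √(12.8) = 3.58 g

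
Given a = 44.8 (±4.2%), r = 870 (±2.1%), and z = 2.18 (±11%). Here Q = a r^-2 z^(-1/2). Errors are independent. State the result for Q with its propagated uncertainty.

Relative error in a monomial: (δQ/Q)² = Σ (nᵢ · δxᵢ/xᵢ)².
  (1·δa/a)² = (1×0.0420)² = 0.00176;  (-2·δr/r)² = (-2×0.0210)² = 0.00176;  (−½·δz/z)² = (-0.5×0.110)² = 0.00302
δQ/Q = √(0.00655) = 0.0810
Q = 4.01e-05, so δQ = 0.0810 × 4.01e-05 = 3.25e-06.

(4.01 ± 0.325) × 10^-5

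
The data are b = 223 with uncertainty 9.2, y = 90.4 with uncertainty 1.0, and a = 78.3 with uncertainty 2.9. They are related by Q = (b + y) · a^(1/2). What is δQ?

96.7

Let u = b + y = 313. δu = √(δb² + δy²) = √(84.6 + 1.00) = 9.25, so δu/u = 0.0295.
Q is then a monomial in u, a:
δQ/Q = √((δu/u)² + (½·δa/a)²) = √(0.000872 + 0.000343) = 0.0349
Q = 2770, so δQ = 0.0349 × 2770 = 96.7.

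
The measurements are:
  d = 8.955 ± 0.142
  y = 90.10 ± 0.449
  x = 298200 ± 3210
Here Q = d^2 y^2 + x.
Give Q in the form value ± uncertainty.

Let p = d^2·y^2 = 651000. δp/p = √((2·δd/d)² + (2·δy/y)²) = √(0.00101 + 9.93e-05) = 0.0332, so δp = 21600.
Q = p + x: δQ = √(δp² + δx²) = √(4.68e+08 + 1.03e+07) = 21900
Q = 949200.

949200 ± 21900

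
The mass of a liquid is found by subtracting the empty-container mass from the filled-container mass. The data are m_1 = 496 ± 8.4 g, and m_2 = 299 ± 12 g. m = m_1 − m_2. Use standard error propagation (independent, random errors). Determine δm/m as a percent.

7.44%

Sums and differences: (δm)² = Σ (cᵢ δxᵢ)².
  (δm_1)² = 70.6;  (δm_2)² = 144
δm = √(215) = 14.6 g
m = 197 g, so δm/m = 14.6/197 = 0.0744.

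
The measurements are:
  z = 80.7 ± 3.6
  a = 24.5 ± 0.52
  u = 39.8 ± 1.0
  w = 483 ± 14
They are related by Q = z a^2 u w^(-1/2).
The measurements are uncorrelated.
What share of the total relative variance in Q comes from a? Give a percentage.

38.9%

(δQ/Q)² = (1·δz/z)² + (2·δa/a)² + (1·δu/u)² + (−½·δw/w)²
  z term: (1×0.0446)² = 0.00199
  a term: (2×0.0212)² = 0.00180
  u term: (1×0.0251)² = 0.000631
  w term: (-0.5×0.0290)² = 0.000210
Total = 0.00463. Share from a = 0.00180/0.00463 = 0.389.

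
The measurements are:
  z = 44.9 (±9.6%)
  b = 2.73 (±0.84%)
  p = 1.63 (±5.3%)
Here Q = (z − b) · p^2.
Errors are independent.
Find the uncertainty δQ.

16.5

Let u = z − b = 42.2. δu = √(δz² + δb²) = √(18.6 + 0.000526) = 4.31, so δu/u = 0.102.
Q is then a monomial in u, p:
δQ/Q = √((δu/u)² + (2·δp/p)²) = √(0.0104 + 0.0112) = 0.147
Q = 112, so δQ = 0.147 × 112 = 16.5.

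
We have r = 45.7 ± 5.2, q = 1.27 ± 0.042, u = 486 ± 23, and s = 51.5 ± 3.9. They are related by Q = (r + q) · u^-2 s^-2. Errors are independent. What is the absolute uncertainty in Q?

1.58e-08

Let w = r + q = 47.0. δw = √(δr² + δq²) = √(27.0 + 0.00176) = 5.20, so δw/w = 0.111.
Q is then a monomial in w, u, s:
δQ/Q = √((δw/w)² + (-2·δu/u)² + (-2·δs/s)²) = √(0.0123 + 0.00896 + 0.0229) = 0.210
Q = 7.5e-08, so δQ = 0.210 × 7.5e-08 = 1.58e-08.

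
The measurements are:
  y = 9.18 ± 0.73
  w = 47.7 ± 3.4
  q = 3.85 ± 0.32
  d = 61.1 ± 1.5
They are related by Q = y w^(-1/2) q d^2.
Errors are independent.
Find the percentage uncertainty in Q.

Each factor contributes (exponent × relative error)² to (δQ/Q)²:
  (1·δy/y)² = (1×0.0795)² = 0.00632;  (−½·δw/w)² = (-0.5×0.0713)² = 0.00127;  (1·δq/q)² = (1×0.0831)² = 0.00691;  (2·δd/d)² = (2×0.0245)² = 0.00241
δQ/Q = √(0.0169) = 0.130

13.0%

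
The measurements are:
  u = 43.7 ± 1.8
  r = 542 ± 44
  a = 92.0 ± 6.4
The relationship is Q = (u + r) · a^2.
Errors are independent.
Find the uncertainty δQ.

7.84e+05

Let w = u + r = 586. δw = √(δu² + δr²) = √(3.24 + 1940) = 44.0, so δw/w = 0.0752.
Q is then a monomial in w, a:
δQ/Q = √((δw/w)² + (2·δa/a)²) = √(0.00565 + 0.0194) = 0.158
Q = 4.96e+06, so δQ = 0.158 × 4.96e+06 = 7.84e+05.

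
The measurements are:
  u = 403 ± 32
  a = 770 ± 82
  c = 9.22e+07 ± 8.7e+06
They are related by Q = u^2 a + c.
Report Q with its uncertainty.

Let p = u^2·a = 1.25e+08. δp/p = √((2·δu/u)² + (1·δa/a)²) = √(0.0252 + 0.0113) = 0.191, so δp = 2.39e+07.
Q = p + c: δQ = √(δp² + δc²) = √(5.72e+14 + 7.57e+13) = 2.54e+07
Q = 2.17e+08.

(2.17 ± 0.254) × 10^8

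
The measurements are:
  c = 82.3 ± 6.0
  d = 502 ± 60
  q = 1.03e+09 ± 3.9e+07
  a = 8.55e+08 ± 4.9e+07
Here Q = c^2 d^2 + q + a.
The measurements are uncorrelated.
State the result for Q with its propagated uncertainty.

Let p = c^2·d^2 = 1.71e+09. δp/p = √((2·δc/c)² + (2·δd/d)²) = √(0.0213 + 0.0571) = 0.280, so δp = 4.78e+08.
Q = p + q + a: δQ = √(δp² + δq² + δa²) = √(2.28e+17 + 1.52e+15 + 2.4e+15) = 4.82e+08
Q = 3.59e+09.

(3.59 ± 0.482) × 10^9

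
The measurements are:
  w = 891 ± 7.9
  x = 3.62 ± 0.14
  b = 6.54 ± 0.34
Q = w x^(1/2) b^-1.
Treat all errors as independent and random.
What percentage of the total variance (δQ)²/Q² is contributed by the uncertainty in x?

(δQ/Q)² = (1·δw/w)² + (½·δx/x)² + (-1·δb/b)²
  w term: (1×0.00887)² = 7.86e-05
  x term: (0.5×0.0387)² = 0.000374
  b term: (-1×0.0520)² = 0.00270
Total = 0.00316. Share from x = 0.000374/0.00316 = 0.119.

11.9%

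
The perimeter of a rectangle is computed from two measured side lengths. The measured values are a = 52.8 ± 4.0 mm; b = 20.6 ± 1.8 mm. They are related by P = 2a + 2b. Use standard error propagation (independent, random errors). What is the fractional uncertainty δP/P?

0.0598

For a sum/difference, combine absolute errors in quadrature:
  (2·δa)² = 64.0;  (2·δb)² = 13.0
δP = √(77.0) = 8.77 mm
P = 147 mm, so δP/P = 8.77/147 = 0.0598.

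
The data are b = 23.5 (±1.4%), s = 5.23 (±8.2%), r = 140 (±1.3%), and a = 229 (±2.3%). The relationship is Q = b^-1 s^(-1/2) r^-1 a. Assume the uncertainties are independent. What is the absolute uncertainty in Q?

Q is a product of powers, so relative uncertainties combine in quadrature:
  (-1·δb/b)² = (-1×0.0140)² = 0.000196;  (−½·δs/s)² = (-0.5×0.0820)² = 0.00168;  (-1·δr/r)² = (-1×0.0130)² = 0.000169;  (1·δa/a)² = (1×0.0230)² = 0.000529
δQ/Q = √(0.00257) = 0.0507
Q = 0.0304, so δQ = 0.0507 × 0.0304 = 0.00154.

0.00154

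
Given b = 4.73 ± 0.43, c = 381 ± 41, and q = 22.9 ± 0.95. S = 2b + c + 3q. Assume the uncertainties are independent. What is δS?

41.1

S is a linear combination, so absolute uncertainties add in quadrature:
  (2·δb)² = 0.740;  (δc)² = 1680;  (3·δq)² = 8.12
δS = √(1690) = 41.1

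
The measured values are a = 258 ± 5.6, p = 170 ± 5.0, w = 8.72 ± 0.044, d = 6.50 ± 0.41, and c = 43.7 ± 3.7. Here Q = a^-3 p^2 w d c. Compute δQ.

Each factor contributes (exponent × relative error)² to (δQ/Q)²:
  (-3·δa/a)² = (-3×0.0217)² = 0.00424;  (2·δp/p)² = (2×0.0294)² = 0.00346;  (1·δw/w)² = (1×0.00505)² = 2.55e-05;  (1·δd/d)² = (1×0.0631)² = 0.00398;  (1·δc/c)² = (1×0.0847)² = 0.00717
δQ/Q = √(0.0189) = 0.137
Q = 4.17, so δQ = 0.137 × 4.17 = 0.573.

0.573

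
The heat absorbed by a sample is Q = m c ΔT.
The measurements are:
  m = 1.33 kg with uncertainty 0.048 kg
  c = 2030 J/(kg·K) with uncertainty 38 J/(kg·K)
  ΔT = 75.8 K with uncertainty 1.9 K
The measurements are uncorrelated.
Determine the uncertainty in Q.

Products/powers → add relative errors in quadrature, weighted by exponent:
  (1·δm/m)² = (1×0.0361)² = 0.00130;  (1·δc/c)² = (1×0.0187)² = 0.000350;  (1·δΔT/ΔT)² = (1×0.0251)² = 0.000628
δQ/Q = √(0.00228) = 0.0478
Q = 2.05e+05 J, so δQ = 0.0478 × 2.05e+05 = 9770 J.

9770 J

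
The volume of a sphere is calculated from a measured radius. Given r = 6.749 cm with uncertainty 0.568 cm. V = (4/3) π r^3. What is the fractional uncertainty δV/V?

Each factor contributes (exponent × relative error)² to (δV/V)²:
  (3·δr/r)² = (3×0.0842)² = 0.0637
δV/V = √(0.0637) = 0.252

0.252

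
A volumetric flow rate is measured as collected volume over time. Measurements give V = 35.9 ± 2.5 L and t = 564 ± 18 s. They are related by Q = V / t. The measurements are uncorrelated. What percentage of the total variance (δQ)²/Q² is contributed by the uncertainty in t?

(δQ/Q)² = (1·δV/V)² + (-1·δt/t)²
  V term: (1×0.0696)² = 0.00485
  t term: (-1×0.0319)² = 0.00102
Total = 0.00587. Share from t = 0.00102/0.00587 = 0.174.

17.4%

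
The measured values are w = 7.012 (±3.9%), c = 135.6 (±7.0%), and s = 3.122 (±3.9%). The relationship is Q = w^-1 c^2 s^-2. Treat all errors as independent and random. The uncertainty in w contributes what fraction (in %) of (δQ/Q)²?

(δQ/Q)² = (-1·δw/w)² + (2·δc/c)² + (-2·δs/s)²
  w term: (-1×0.0390)² = 0.00152
  c term: (2×0.0700)² = 0.0196
  s term: (-2×0.0390)² = 0.00608
Total = 0.0272. Share from w = 0.00152/0.0272 = 0.0559.

5.59%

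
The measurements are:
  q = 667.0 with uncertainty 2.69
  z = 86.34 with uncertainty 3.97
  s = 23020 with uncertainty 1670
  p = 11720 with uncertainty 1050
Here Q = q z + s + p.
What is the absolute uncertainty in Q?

3310

Let w = q·z = 57590. δw/w = √((1·δq/q)² + (1·δz/z)²) = √(1.63e-05 + 0.00211) = 0.0462, so δw = 2660.
Q = w + s + p: δQ = √(δw² + δs² + δp²) = √(7.07e+06 + 2.79e+06 + 1.1e+06) = 3310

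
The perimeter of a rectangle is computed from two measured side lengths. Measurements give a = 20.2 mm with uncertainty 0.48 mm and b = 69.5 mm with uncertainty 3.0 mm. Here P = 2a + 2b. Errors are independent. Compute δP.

Each term contributes (cᵢ δxᵢ)² to (δP)²:
  (2·δa)² = 0.922;  (2·δb)² = 36.0
δP = √(36.9) = 6.08 mm

6.08 mm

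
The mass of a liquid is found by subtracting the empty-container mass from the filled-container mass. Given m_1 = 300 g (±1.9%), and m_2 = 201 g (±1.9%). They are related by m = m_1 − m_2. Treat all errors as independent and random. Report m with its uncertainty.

99.0 ± 6.86 g

Sums and differences: (δm)² = Σ (cᵢ δxᵢ)².
  (δm_1)² = 32.5;  (δm_2)² = 14.6
δm = √(47.1) = 6.86 g
m = 99.0 g.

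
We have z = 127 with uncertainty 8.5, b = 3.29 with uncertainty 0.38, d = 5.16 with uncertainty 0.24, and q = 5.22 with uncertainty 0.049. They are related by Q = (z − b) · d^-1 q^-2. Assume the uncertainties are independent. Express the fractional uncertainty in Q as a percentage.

Let u = z − b = 124. δu = √(δz² + δb²) = √(72.2 + 0.144) = 8.51, so δu/u = 0.0688.
Q is then a monomial in u, d, q:
δQ/Q = √((δu/u)² + (-1·δd/d)² + (-2·δq/q)²) = √(0.00473 + 0.00216 + 0.000352) = 0.0851

8.51%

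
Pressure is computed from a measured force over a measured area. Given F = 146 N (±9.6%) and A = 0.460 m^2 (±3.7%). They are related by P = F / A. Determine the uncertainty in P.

Since P is a product/quotient, work with relative uncertainties:
  (1·δF/F)² = (1×0.0960)² = 0.00922;  (-1·δA/A)² = (-1×0.0370)² = 0.00137
δP/P = √(0.0106) = 0.103
P = 317 Pa, so δP = 0.103 × 317 = 32.7 Pa.

32.7 Pa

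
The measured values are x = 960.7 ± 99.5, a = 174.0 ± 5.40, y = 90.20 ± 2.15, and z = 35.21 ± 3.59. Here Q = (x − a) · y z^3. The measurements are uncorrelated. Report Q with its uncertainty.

Let u = x − a = 786.7. δu = √(δx² + δa²) = √(9900 + 29.2) = 99.6, so δu/u = 0.127.
Q is then a monomial in u, y, z:
δQ/Q = √((δu/u)² + (1·δy/y)² + (3·δz/z)²) = √(0.0160 + 0.000568 + 0.0936) = 0.332
Q = 3.098e+09, so δQ = 0.332 × 3.098e+09 = 1.03e+09.

(3.098 ± 1.03) × 10^9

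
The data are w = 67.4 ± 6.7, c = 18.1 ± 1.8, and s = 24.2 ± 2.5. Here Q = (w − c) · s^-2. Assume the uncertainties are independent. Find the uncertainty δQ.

0.0210

Let u = w − c = 49.3. δu = √(δw² + δc²) = √(44.9 + 3.24) = 6.94, so δu/u = 0.141.
Q is then a monomial in u, s:
δQ/Q = √((δu/u)² + (-2·δs/s)²) = √(0.0198 + 0.0427) = 0.250
Q = 0.0842, so δQ = 0.250 × 0.0842 = 0.0210.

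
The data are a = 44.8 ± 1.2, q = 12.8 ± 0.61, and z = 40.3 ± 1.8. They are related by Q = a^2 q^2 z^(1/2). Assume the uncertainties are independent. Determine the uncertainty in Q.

2.33e+05

Products/powers → add relative errors in quadrature, weighted by exponent:
  (2·δa/a)² = (2×0.0268)² = 0.00287;  (2·δq/q)² = (2×0.0477)² = 0.00908;  (½·δz/z)² = (0.5×0.0447)² = 0.000499
δQ/Q = √(0.0125) = 0.112
Q = 2.09e+06, so δQ = 0.112 × 2.09e+06 = 2.33e+05.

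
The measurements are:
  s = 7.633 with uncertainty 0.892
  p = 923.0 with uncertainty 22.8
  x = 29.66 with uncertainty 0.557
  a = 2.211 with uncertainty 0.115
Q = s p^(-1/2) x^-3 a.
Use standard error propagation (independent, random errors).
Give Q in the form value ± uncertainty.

Products/powers → add relative errors in quadrature, weighted by exponent:
  (1·δs/s)² = (1×0.117)² = 0.0137;  (−½·δp/p)² = (-0.5×0.0247)² = 0.000153;  (-3·δx/x)² = (-3×0.0188)² = 0.00317;  (1·δa/a)² = (1×0.0520)² = 0.00271
δQ/Q = √(0.0197) = 0.140
Q = 2.129e-05, so δQ = 0.140 × 2.129e-05 = 2.99e-06.

(2.129 ± 0.299) × 10^-5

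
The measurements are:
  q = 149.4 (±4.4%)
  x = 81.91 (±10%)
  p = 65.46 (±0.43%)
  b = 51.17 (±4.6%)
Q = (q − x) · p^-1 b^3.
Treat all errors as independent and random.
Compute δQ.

28700

Let u = q − x = 67.49. δu = √(δq² + δx²) = √(43.2 + 67.1) = 10.5, so δu/u = 0.156.
Q is then a monomial in u, p, b:
δQ/Q = √((δu/u)² + (-1·δp/p)² + (3·δb/b)²) = √(0.0242 + 1.85e-05 + 0.0190) = 0.208
Q = 138100, so δQ = 0.208 × 138100 = 28700.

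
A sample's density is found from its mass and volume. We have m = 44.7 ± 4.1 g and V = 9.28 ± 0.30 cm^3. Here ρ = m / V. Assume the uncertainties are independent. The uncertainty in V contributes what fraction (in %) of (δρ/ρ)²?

11.0%

(δρ/ρ)² = (1·δm/m)² + (-1·δV/V)²
  m term: (1×0.0917)² = 0.00841
  V term: (-1×0.0323)² = 0.00105
Total = 0.00946. Share from V = 0.00105/0.00946 = 0.110.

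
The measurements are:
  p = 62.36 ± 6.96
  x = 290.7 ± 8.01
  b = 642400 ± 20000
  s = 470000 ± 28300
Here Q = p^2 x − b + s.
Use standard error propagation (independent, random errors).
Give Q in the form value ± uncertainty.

Let w = p^2·x = 1.13e+06. δw/w = √((2·δp/p)² + (1·δx/x)²) = √(0.0498 + 0.000759) = 0.225, so δw = 2.54e+05.
Q = w − b + s: δQ = √(δw² + δb² + δs²) = √(6.46e+10 + 4e+08 + 8.01e+08) = 2.57e+05
Q = 958100.

(9.581 ± 2.57) × 10^5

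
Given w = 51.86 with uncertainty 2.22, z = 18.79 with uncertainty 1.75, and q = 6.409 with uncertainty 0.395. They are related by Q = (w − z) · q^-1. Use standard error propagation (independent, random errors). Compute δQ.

0.544

Let u = w − z = 33.07. δu = √(δw² + δz²) = √(4.93 + 3.06) = 2.83, so δu/u = 0.0855.
Q is then a monomial in u, q:
δQ/Q = √((δu/u)² + (-1·δq/q)²) = √(0.00731 + 0.00380) = 0.105
Q = 5.160, so δQ = 0.105 × 5.160 = 0.544.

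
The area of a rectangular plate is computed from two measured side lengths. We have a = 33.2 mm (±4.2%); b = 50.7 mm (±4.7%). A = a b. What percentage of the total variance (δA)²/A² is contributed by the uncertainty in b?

(δA/A)² = (1·δa/a)² + (1·δb/b)²
  a term: (1×0.0420)² = 0.00176
  b term: (1×0.0470)² = 0.00221
Total = 0.00397. Share from b = 0.00221/0.00397 = 0.556.

55.6%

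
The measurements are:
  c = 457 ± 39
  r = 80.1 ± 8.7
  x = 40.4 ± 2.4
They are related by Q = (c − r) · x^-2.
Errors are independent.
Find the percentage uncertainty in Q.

Let u = c − r = 377. δu = √(δc² + δr²) = √(1520 + 75.7) = 40.0, so δu/u = 0.106.
Q is then a monomial in u, x:
δQ/Q = √((δu/u)² + (-2·δx/x)²) = √(0.0112 + 0.0141) = 0.159

15.9%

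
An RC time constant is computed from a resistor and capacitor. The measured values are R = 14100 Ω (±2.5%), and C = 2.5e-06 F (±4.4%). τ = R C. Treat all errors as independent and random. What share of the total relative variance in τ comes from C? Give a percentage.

(δτ/τ)² = (1·δR/R)² + (1·δC/C)²
  R term: (1×0.0250)² = 0.000625
  C term: (1×0.0440)² = 0.00194
Total = 0.00256. Share from C = 0.00194/0.00256 = 0.756.

75.6%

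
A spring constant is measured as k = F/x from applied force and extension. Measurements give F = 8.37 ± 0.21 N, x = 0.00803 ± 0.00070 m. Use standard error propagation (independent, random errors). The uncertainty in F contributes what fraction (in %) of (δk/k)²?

7.65%

(δk/k)² = (1·δF/F)² + (-1·δx/x)²
  F term: (1×0.0251)² = 0.000629
  x term: (-1×0.0872)² = 0.00760
Total = 0.00823. Share from F = 0.000629/0.00823 = 0.0765.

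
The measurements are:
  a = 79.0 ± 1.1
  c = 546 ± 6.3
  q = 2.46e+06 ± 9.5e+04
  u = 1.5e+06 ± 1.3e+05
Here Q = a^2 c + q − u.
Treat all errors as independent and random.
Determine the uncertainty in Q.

1.91e+05

Let p = a^2·c = 3.41e+06. δp/p = √((2·δa/a)² + (1·δc/c)²) = √(0.000776 + 0.000133) = 0.0301, so δp = 1.03e+05.
Q = p + q − u: δQ = √(δp² + δq² + δu²) = √(1.06e+10 + 9.02e+09 + 1.69e+10) = 1.91e+05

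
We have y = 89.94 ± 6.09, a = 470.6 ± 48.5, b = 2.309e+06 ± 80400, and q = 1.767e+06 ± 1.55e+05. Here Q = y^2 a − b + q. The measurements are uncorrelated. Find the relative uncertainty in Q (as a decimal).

0.206

Let p = y^2·a = 3.807e+06. δp/p = √((2·δy/y)² + (1·δa/a)²) = √(0.0183 + 0.0106) = 0.170, so δp = 6.48e+05.
Q = p − b + q: δQ = √(δp² + δb² + δq²) = √(4.2e+11 + 6.46e+09 + 2.4e+10) = 6.71e+05
Q = 3.265e+06, so δQ/Q = 6.71e+05/3.265e+06 = 0.206.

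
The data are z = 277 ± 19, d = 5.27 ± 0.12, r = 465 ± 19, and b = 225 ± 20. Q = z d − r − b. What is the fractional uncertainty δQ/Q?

0.142

Let p = z·d = 1460. δp/p = √((1·δz/z)² + (1·δd/d)²) = √(0.00470 + 0.000518) = 0.0723, so δp = 106.
Q = p − r − b: δQ = √(δp² + δr² + δb²) = √(11100 + 361 + 400) = 109
Q = 770, so δQ/Q = 109/770 = 0.142.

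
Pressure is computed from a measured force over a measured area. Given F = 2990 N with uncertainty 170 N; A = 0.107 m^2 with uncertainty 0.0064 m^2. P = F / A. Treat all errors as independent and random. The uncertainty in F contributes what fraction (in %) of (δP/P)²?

47.5%

(δP/P)² = (1·δF/F)² + (-1·δA/A)²
  F term: (1×0.0569)² = 0.00323
  A term: (-1×0.0598)² = 0.00358
Total = 0.00681. Share from F = 0.00323/0.00681 = 0.475.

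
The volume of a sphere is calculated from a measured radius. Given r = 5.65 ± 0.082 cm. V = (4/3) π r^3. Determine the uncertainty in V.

32.9 cm^3

V ∝ r^3, so δV/V = |3| · δr/r = 3 × 0.0145 = 0.0435.
V = 755 cm^3, so δV = 0.0435 × 755 = 32.9 cm^3.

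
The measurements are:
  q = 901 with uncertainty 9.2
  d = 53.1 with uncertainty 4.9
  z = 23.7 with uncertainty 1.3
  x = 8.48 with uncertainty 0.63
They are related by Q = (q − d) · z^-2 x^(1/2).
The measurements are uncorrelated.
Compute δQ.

Let u = q − d = 848. δu = √(δq² + δd²) = √(84.6 + 24.0) = 10.4, so δu/u = 0.0123.
Q is then a monomial in u, z, x:
δQ/Q = √((δu/u)² + (-2·δz/z)² + (½·δx/x)²) = √(0.000151 + 0.0120 + 0.00138) = 0.116
Q = 4.40, so δQ = 0.116 × 4.40 = 0.512.

0.512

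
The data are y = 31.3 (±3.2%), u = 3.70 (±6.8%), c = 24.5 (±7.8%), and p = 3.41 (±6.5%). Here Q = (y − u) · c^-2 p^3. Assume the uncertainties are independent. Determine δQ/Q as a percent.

Let w = y − u = 27.6. δw = √(δy² + δu²) = √(1.00 + 0.0633) = 1.03, so δw/w = 0.0374.
Q is then a monomial in w, c, p:
δQ/Q = √((δw/w)² + (-2·δc/c)² + (3·δp/p)²) = √(0.00140 + 0.0243 + 0.0380) = 0.253

25.3%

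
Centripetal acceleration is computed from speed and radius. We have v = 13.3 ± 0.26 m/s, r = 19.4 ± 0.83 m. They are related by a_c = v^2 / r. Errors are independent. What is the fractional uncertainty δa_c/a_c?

0.0580

Relative error in a monomial: (δa_c/a_c)² = Σ (nᵢ · δxᵢ/xᵢ)².
  (2·δv/v)² = (2×0.0195)² = 0.00153;  (-1·δr/r)² = (-1×0.0428)² = 0.00183
δa_c/a_c = √(0.00336) = 0.0580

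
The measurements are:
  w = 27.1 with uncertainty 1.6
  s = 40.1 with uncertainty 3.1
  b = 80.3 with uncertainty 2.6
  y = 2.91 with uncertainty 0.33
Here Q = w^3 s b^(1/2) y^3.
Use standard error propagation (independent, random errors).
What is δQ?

Relative error in a monomial: (δQ/Q)² = Σ (nᵢ · δxᵢ/xᵢ)².
  (3·δw/w)² = (3×0.0590)² = 0.0314;  (1·δs/s)² = (1×0.0773)² = 0.00598;  (½·δb/b)² = (0.5×0.0324)² = 0.000262;  (3·δy/y)² = (3×0.113)² = 0.116
δQ/Q = √(0.153) = 0.392
Q = 1.76e+08, so δQ = 0.392 × 1.76e+08 = 6.9e+07.

6.9e+07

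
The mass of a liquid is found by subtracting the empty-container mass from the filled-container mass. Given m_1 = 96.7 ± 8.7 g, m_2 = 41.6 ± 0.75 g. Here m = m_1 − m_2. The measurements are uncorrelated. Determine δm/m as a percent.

Sums and differences: (δm)² = Σ (cᵢ δxᵢ)².
  (δm_1)² = 75.7;  (δm_2)² = 0.562
δm = √(76.3) = 8.73 g
m = 55.1 g, so δm/m = 8.73/55.1 = 0.158.

15.8%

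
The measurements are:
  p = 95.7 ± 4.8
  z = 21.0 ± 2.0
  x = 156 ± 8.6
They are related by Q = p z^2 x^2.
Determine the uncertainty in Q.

Since Q is a product/quotient, work with relative uncertainties:
  (1·δp/p)² = (1×0.0502)² = 0.00252;  (2·δz/z)² = (2×0.0952)² = 0.0363;  (2·δx/x)² = (2×0.0551)² = 0.0122
δQ/Q = √(0.0510) = 0.226
Q = 1.03e+09, so δQ = 0.226 × 1.03e+09 = 2.32e+08.

2.32e+08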